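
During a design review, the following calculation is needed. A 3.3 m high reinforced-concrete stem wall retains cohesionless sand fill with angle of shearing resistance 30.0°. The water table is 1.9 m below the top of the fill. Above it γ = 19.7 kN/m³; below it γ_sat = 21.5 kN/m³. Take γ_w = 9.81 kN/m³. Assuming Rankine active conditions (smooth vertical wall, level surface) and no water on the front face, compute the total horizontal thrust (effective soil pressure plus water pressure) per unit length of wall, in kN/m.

K_a = tan²(45° − φ/2) = 0.3333.
γ' = 21.5 − 9.81 = 11.69 kN/m³. Depth below WT = 1.4 m.
σ'_h at WT = K_a γ d_w = 12.48 kPa; at base = 12.48 + K_a γ' × 1.4 = 17.93 kPa.
P₁ (0–1.9 m) = ½×12.48×1.9 = 11.85. P₂ (1.9–3.3 m) = ½(12.48+17.93)×1.4 = 21.29.
P_w = ½ γ_w h₂² = 0.5×9.81×1.4² = 9.614. Total = 11.85+21.29+9.614 = 42.75 kN/m.

42.8 kN/m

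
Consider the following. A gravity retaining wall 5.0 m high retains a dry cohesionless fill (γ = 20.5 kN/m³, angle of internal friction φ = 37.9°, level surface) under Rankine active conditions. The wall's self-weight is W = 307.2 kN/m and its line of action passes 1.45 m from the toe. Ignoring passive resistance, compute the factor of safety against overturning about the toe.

K_a = tan²(45° − 37.9°/2) = 0.2389.
P_a = ½K_aγH² = 0.5×0.2389×20.5×5.0² = 61.23 kN/m, acting at H/3 = 1.667 m above the base.
Overturning moment M_o = P_a × H/3 = 61.23 × 1.667 = 102.0.
Resisting moment M_r = W × 1.45 = 307.2 × 1.45 = 445.4.
FS_overturning = M_r/M_o = 445.4/102.0 = 4.365.

4.37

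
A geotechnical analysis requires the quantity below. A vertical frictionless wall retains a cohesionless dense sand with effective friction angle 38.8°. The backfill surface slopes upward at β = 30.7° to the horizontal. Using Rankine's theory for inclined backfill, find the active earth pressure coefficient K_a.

K_a = cos β · (cos β − √(cos²β − cos²φ)) / (cos β + √(cos²β − cos²φ)).
cos β = 0.8599, cos φ = 0.7793, √(cos²β − cos²φ) = 0.3633.
K_a = 0.8599 × (0.8599 − 0.3633)/(0.8599 + 0.3633) = 0.3491.

0.349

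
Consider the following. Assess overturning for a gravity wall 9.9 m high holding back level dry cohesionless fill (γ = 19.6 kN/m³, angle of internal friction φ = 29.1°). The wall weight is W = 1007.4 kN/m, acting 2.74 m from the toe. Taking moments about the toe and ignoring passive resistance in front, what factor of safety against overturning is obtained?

K_a = tan²(45° − 29.1°/2) = 0.3456.
P_a = ½K_aγH² = 0.5×0.3456×19.6×9.9² = 331.9 kN/m, acting at H/3 = 3.300 m above the base.
Overturning moment M_o = P_a × H/3 = 331.9 × 3.300 = 1095.
Resisting moment M_r = W × 2.74 = 1007.4 × 2.74 = 2760.
FS_overturning = M_r/M_o = 2760/1095 = 2.520.

2.52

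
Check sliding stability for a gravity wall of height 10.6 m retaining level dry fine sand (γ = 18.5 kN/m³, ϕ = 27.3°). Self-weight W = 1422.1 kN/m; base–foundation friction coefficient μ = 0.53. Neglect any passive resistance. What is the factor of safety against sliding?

1.95

K_a = tan²(45° − 27.3°/2) = 0.3711.
P_a = ½K_aγH² = 0.5×0.3711×18.5×10.6² = 385.7 kN/m, acting at H/3 = 3.533 m above the base.
FS_sliding = μW / P_a = 0.53×1422.1 / 385.7 = 1.954.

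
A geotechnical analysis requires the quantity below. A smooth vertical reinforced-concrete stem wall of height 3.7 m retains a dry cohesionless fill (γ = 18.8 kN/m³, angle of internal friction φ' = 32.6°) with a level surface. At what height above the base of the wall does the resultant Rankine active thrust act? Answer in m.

K_a = 0.2997.
The pressure distribution is triangular, so the resultant acts at H/3 above the base = 3.7/3 = 1.233 m.

1.23 m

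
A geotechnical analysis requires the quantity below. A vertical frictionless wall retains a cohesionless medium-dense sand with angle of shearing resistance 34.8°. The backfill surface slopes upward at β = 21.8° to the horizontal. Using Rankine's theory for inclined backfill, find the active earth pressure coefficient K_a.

0.338

K_a = cos β · (cos β − √(cos²β − cos²φ)) / (cos β + √(cos²β − cos²φ)).
cos β = 0.9285, cos φ = 0.8211, √(cos²β − cos²φ) = 0.4334.
K_a = 0.9285 × (0.9285 − 0.4334)/(0.9285 + 0.4334) = 0.3376.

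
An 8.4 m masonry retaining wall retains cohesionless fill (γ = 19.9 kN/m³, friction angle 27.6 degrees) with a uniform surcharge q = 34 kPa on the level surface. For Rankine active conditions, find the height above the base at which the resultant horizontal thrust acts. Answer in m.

K_a = 0.3668.
Triangular part P₁ = ½K_aγH² = 257.5 at H/3 = 2.800 m; rectangular part P₂ = K_a q H = 104.8 at H/2 = 4.200 m.
ȳ = (P₁·2.800 + P₂·4.200)/(P₁+P₂) = 3.205 m.

3.20 m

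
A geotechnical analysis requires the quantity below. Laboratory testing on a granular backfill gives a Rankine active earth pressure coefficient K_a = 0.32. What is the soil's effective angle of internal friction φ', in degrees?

K_a = tan²(45° − φ/2) ⇒ 45° − φ/2 = arctan(√0.32) = 29.50°.
φ = 2(45° − 29.50°) = 31.01°.

31.0°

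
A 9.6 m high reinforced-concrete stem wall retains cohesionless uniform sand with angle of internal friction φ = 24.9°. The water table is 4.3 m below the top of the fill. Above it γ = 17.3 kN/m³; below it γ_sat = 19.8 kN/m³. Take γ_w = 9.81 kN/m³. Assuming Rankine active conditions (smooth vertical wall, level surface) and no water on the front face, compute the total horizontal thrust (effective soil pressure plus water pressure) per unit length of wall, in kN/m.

K_a = tan²(45° − φ/2) = 0.4074.
γ' = 19.8 − 9.81 = 9.990 kN/m³. Depth below WT = 5.3 m.
σ'_h at WT = K_a γ d_w = 30.31 kPa; at base = 30.31 + K_a γ' × 5.3 = 51.88 kPa.
P₁ (0–4.3 m) = ½×30.31×4.3 = 65.16. P₂ (4.3–9.6 m) = ½(30.31+51.88)×5.3 = 217.8.
P_w = ½ γ_w h₂² = 0.5×9.81×5.3² = 137.8. Total = 65.16+217.8+137.8 = 420.7 kN/m.

421 kN/m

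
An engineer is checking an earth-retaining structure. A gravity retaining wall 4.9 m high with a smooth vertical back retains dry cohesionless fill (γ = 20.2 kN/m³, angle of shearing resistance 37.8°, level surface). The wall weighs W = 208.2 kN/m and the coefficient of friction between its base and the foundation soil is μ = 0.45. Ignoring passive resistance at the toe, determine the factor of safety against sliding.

1.61

K_a = tan²(45° − 37.8°/2) = 0.2400.
P_a = ½K_aγH² = 0.5×0.2400×20.2×4.9² = 58.20 kN/m, acting at H/3 = 1.633 m above the base.
FS_sliding = μW / P_a = 0.45×208.2 / 58.20 = 1.610.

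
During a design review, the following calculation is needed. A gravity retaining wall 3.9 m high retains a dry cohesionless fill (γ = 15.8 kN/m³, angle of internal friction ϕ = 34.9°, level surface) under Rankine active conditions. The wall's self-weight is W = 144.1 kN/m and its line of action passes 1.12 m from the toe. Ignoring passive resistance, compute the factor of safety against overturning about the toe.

K_a = tan²(45° − 34.9°/2) = 0.2721.
P_a = ½K_aγH² = 0.5×0.2721×15.8×3.9² = 32.70 kN/m, acting at H/3 = 1.300 m above the base.
Overturning moment M_o = P_a × H/3 = 32.70 × 1.300 = 42.51.
Resisting moment M_r = W × 1.12 = 144.1 × 1.12 = 161.4.
FS_overturning = M_r/M_o = 161.4/42.51 = 3.796.

3.80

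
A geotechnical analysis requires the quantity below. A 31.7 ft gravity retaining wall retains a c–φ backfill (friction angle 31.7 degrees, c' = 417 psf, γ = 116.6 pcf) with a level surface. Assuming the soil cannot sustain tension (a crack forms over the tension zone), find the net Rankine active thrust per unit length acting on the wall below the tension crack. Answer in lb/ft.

6460 lb/ft

K_a = 0.3111; √K_a = 0.5577.
Tension-crack depth z_c = 2c/(γ√K_a) = 2×417/(116.6×0.5577) = 12.82 ft.
σ_a at base = K_a γ H − 2c√K_a = 0.3111×116.6×31.7 − 2×417×0.5577 = 684.6 psf.
P_a = ½ × 684.6 × (H − z_c) = 0.5×684.6×18.88 = 6461 lb/ft.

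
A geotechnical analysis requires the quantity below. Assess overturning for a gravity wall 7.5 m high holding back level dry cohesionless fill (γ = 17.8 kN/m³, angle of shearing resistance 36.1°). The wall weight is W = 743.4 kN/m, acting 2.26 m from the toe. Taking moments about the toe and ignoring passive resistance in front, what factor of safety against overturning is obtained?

5.19

K_a = tan²(45° − 36.1°/2) = 0.2585.
P_a = ½K_aγH² = 0.5×0.2585×17.8×7.5² = 129.4 kN/m, acting at H/3 = 2.500 m above the base.
Overturning moment M_o = P_a × H/3 = 129.4 × 2.500 = 323.5.
Resisting moment M_r = W × 2.26 = 743.4 × 2.26 = 1680.
FS_overturning = M_r/M_o = 1680/323.5 = 5.193.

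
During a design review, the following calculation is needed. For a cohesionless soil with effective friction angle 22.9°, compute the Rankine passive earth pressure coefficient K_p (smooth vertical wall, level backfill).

K_p = (1 + sin φ)/(1 − sin φ) = tan²(45° + 22.9°/2) = 2.274.

2.27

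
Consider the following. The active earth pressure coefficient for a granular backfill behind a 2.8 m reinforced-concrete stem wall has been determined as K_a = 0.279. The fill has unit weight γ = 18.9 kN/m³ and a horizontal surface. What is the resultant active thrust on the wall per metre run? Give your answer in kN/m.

20.7 kN/m

P = ½ K_a γ H² = 0.5 × 0.279 × 18.9 × 2.8² = 20.67 kN/m.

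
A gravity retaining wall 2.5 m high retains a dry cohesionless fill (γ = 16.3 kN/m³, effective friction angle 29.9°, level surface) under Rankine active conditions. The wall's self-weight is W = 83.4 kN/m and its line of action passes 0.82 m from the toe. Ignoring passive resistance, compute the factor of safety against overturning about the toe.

4.81

K_a = tan²(45° − 29.9°/2) = 0.3347.
P_a = ½K_aγH² = 0.5×0.3347×16.3×2.5² = 17.05 kN/m, acting at H/3 = 0.8333 m above the base.
Overturning moment M_o = P_a × H/3 = 17.05 × 0.8333 = 14.21.
Resisting moment M_r = W × 0.82 = 83.4 × 0.82 = 68.39.
FS_overturning = M_r/M_o = 68.39/14.21 = 4.814.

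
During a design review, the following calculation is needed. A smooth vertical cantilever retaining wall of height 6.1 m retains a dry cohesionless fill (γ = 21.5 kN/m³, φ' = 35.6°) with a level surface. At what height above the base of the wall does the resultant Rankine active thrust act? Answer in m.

2.03 m

K_a = 0.2641.
The pressure distribution is triangular, so the resultant acts at H/3 above the base = 6.1/3 = 2.033 m.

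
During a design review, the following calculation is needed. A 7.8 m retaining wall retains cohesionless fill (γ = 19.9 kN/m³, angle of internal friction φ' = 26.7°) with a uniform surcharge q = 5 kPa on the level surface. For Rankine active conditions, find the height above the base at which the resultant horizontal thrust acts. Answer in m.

2.68 m

K_a = 0.3800.
Triangular part P₁ = ½K_aγH² = 230.0 at H/3 = 2.600 m; rectangular part P₂ = K_a q H = 14.82 at H/2 = 3.900 m.
ȳ = (P₁·2.600 + P₂·3.900)/(P₁+P₂) = 2.679 m.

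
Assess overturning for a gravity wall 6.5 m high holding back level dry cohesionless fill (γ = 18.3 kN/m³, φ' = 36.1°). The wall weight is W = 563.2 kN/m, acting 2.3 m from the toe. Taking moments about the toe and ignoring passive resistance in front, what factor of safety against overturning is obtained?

5.98

K_a = tan²(45° − 36.1°/2) = 0.2585.
P_a = ½K_aγH² = 0.5×0.2585×18.3×6.5² = 99.93 kN/m, acting at H/3 = 2.167 m above the base.
Overturning moment M_o = P_a × H/3 = 99.93 × 2.167 = 216.5.
Resisting moment M_r = W × 2.3 = 563.2 × 2.3 = 1295.
FS_overturning = M_r/M_o = 1295/216.5 = 5.983.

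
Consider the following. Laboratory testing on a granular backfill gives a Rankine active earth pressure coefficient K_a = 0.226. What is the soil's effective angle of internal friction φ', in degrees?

K_a = tan²(45° − φ/2) ⇒ 45° − φ/2 = arctan(√0.226) = 25.43°.
φ = 2(45° − 25.43°) = 39.15°.

39.1°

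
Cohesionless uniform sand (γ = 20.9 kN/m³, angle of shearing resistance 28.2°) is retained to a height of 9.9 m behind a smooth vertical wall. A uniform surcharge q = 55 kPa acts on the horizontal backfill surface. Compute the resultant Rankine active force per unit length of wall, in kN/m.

562 kN/m

K_a = tan²(45° − φ/2) = 0.3582.
Soil triangle: ½ K_a γ H² = 0.5×0.3582×20.9×9.9² = 366.9 kN/m.
Surcharge rectangle: K_a q H = 0.3582×55×9.9 = 195.0 kN/m.
Total = 366.9 + 195.0 = 561.9 kN/m.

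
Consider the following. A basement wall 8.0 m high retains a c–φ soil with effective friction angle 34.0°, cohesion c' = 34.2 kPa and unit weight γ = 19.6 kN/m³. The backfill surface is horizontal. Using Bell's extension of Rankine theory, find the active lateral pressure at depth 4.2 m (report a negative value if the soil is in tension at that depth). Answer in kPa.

-13.1 kPa

K_a = (1 − sin φ)/(1 + sin φ) = 0.2827.
σ_a = K_a γ z − 2c√K_a = 0.2827×19.6×4.2 − 2×34.2×0.5317 = -13.10 kPa.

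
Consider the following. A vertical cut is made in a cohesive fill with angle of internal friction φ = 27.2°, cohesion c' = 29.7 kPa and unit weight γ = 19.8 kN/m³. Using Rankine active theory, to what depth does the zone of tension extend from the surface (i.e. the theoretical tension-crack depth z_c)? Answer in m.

K_a = tan²(45° − 27.2°/2) = 0.3726; √K_a = 0.6104.
The active pressure is zero where K_a γ z = 2c√K_a, so z_c = 2c/(γ√K_a) = 2×29.7/(19.8×0.6104) = 4.915 m.

4.91 m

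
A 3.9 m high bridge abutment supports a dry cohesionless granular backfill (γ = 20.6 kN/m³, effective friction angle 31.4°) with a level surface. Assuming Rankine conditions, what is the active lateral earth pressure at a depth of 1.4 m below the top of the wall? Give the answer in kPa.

K_a = (1 − sin φ)/(1 + sin φ) = 0.3149.
σ_h = K_a γ z = 0.3149 × 20.6 × 1.4 = 9.082 kPa.

9.08 kPa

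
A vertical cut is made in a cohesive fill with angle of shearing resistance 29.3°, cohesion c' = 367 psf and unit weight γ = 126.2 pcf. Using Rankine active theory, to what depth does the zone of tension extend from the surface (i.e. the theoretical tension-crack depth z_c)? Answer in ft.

K_a = tan²(45° − 29.3°/2) = 0.3428; √K_a = 0.5855.
The active pressure is zero where K_a γ z = 2c√K_a, so z_c = 2c/(γ√K_a) = 2×367/(126.2×0.5855) = 9.933 ft.

9.93 ft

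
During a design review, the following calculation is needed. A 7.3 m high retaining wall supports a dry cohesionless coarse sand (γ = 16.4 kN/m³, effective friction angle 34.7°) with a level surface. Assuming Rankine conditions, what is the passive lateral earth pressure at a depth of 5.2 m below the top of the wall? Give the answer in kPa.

311 kPa

K_p = (1 + sin φ)/(1 − sin φ) = 3.643.
σ_h = K_p γ z = 3.643 × 16.4 × 5.2 = 310.7 kPa.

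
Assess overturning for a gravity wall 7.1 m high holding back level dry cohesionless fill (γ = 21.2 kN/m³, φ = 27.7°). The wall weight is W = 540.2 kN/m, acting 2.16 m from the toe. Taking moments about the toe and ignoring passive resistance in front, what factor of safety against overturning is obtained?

K_a = tan²(45° − 27.7°/2) = 0.3653.
P_a = ½K_aγH² = 0.5×0.3653×21.2×7.1² = 195.2 kN/m, acting at H/3 = 2.367 m above the base.
Overturning moment M_o = P_a × H/3 = 195.2 × 2.367 = 462.0.
Resisting moment M_r = W × 2.16 = 540.2 × 2.16 = 1167.
FS_overturning = M_r/M_o = 1167/462.0 = 2.526.

2.53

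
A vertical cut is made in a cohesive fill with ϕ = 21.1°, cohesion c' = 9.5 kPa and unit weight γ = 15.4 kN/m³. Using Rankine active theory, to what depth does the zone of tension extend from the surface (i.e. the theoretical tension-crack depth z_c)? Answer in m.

K_a = tan²(45° − 21.1°/2) = 0.4706; √K_a = 0.6860.
The active pressure is zero where K_a γ z = 2c√K_a, so z_c = 2c/(γ√K_a) = 2×9.5/(15.4×0.6860) = 1.799 m.

1.80 m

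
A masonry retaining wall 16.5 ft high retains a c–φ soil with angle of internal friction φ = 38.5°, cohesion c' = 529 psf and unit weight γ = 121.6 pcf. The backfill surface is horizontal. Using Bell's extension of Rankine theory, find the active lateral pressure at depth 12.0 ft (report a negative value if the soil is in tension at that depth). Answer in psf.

-171 psf

K_a = (1 − sin φ)/(1 + sin φ) = 0.2327.
σ_a = K_a γ z − 2c√K_a = 0.2327×121.6×12.0 − 2×529×0.4823 = -170.8 psf.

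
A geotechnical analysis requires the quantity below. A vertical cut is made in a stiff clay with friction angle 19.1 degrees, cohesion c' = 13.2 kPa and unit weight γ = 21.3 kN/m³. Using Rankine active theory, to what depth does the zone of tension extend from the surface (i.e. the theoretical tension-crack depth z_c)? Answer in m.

1.74 m

K_a = tan²(45° − 19.1°/2) = 0.5069; √K_a = 0.7120.
The active pressure is zero where K_a γ z = 2c√K_a, so z_c = 2c/(γ√K_a) = 2×13.2/(21.3×0.7120) = 1.741 m.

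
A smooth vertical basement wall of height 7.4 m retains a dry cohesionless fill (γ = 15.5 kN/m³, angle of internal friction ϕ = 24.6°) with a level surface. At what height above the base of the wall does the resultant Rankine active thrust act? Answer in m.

2.47 m

K_a = 0.4121.
The pressure distribution is triangular, so the resultant acts at H/3 above the base = 7.4/3 = 2.467 m.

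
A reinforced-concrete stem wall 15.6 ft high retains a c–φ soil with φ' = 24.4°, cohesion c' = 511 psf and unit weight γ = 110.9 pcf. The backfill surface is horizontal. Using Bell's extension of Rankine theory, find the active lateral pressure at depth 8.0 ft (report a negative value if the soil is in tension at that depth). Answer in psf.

-290 psf

K_a = (1 − sin φ)/(1 + sin φ) = 0.4153.
σ_a = K_a γ z − 2c√K_a = 0.4153×110.9×8.0 − 2×511×0.6445 = -290.2 psf.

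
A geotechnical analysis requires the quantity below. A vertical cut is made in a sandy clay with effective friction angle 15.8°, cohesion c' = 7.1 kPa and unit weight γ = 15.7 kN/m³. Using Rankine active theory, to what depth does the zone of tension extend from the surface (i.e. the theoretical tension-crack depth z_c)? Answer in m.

1.20 m

K_a = tan²(45° − 15.8°/2) = 0.5720; √K_a = 0.7563.
The active pressure is zero where K_a γ z = 2c√K_a, so z_c = 2c/(γ√K_a) = 2×7.1/(15.7×0.7563) = 1.196 m.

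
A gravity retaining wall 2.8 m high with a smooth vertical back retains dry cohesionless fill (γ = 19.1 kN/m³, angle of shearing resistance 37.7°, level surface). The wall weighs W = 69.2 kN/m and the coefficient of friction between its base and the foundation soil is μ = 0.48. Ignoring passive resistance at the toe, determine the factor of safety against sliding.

1.84

K_a = tan²(45° − 37.7°/2) = 0.2411.
P_a = ½K_aγH² = 0.5×0.2411×19.1×2.8² = 18.05 kN/m, acting at H/3 = 0.9333 m above the base.
FS_sliding = μW / P_a = 0.48×69.2 / 18.05 = 1.840.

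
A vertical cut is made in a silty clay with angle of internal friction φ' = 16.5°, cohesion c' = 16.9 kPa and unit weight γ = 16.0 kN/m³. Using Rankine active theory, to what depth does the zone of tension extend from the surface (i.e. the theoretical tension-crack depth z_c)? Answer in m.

K_a = tan²(45° − 16.5°/2) = 0.5576; √K_a = 0.7467.
The active pressure is zero where K_a γ z = 2c√K_a, so z_c = 2c/(γ√K_a) = 2×16.9/(16.0×0.7467) = 2.829 m.

2.83 m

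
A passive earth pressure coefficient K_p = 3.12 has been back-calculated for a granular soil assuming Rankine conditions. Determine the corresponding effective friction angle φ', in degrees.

K_p = (1+sin φ)/(1−sin φ) ⇒ sin φ = (K_p − 1)/(K_p + 1) = 0.5146.
φ = arcsin(0.5146) = 30.97°.

31.0°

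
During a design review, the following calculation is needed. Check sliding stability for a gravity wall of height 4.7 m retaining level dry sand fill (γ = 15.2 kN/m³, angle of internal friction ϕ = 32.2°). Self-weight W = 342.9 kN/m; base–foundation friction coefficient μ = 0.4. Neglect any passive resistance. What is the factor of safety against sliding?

K_a = tan²(45° − 32.2°/2) = 0.3047.
P_a = ½K_aγH² = 0.5×0.3047×15.2×4.7² = 51.16 kN/m, acting at H/3 = 1.567 m above the base.
FS_sliding = μW / P_a = 0.4×342.9 / 51.16 = 2.681.

2.68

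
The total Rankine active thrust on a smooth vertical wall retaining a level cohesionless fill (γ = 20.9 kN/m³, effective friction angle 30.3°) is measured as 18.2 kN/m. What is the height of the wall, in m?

K_a = 0.3293. P_a = ½ K_a γ H² ⇒ H = √(2P_a/(K_a γ)).
H = √(2×18.2/(0.3293×20.9)) = 2.300 m.

2.30 m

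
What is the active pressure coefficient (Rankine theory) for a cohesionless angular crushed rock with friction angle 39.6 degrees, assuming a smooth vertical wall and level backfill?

K_a = (1 − sin φ)/(1 + sin φ) = (1 − sin 39.6°)/(1 + sin 39.6°) = 0.2214.

0.221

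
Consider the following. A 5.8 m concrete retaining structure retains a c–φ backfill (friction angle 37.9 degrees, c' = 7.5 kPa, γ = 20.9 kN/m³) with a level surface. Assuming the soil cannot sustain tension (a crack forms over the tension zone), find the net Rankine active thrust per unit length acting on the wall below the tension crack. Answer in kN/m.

46.9 kN/m

K_a = 0.2389; √K_a = 0.4888.
Tension-crack depth z_c = 2c/(γ√K_a) = 2×7.5/(20.9×0.4888) = 1.468 m.
σ_a at base = K_a γ H − 2c√K_a = 0.2389×20.9×5.8 − 2×7.5×0.4888 = 21.63 kPa.
P_a = ½ × 21.63 × (H − z_c) = 0.5×21.63×4.332 = 46.85 kN/m.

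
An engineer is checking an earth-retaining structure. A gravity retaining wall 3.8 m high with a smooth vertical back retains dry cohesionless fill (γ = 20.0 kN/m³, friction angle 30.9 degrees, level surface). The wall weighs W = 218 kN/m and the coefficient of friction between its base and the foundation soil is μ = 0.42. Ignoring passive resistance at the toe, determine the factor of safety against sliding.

1.97

K_a = tan²(45° − 30.9°/2) = 0.3214.
P_a = ½K_aγH² = 0.5×0.3214×20.0×3.8² = 46.41 kN/m, acting at H/3 = 1.267 m above the base.
FS_sliding = μW / P_a = 0.42×218 / 46.41 = 1.973.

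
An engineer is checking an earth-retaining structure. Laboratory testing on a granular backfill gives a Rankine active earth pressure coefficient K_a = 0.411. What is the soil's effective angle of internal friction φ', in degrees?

K_a = tan²(45° − φ/2) ⇒ 45° − φ/2 = arctan(√0.411) = 32.66°.
φ = 2(45° − 32.66°) = 24.67°.

24.7°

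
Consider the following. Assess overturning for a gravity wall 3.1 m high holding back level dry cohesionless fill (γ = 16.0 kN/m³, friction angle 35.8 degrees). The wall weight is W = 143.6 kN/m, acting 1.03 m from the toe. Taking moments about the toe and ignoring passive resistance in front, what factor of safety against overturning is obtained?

K_a = tan²(45° − 35.8°/2) = 0.2619.
P_a = ½K_aγH² = 0.5×0.2619×16.0×3.1² = 20.13 kN/m, acting at H/3 = 1.033 m above the base.
Overturning moment M_o = P_a × H/3 = 20.13 × 1.033 = 20.80.
Resisting moment M_r = W × 1.03 = 143.6 × 1.03 = 147.9.
FS_overturning = M_r/M_o = 147.9/20.80 = 7.110.

7.11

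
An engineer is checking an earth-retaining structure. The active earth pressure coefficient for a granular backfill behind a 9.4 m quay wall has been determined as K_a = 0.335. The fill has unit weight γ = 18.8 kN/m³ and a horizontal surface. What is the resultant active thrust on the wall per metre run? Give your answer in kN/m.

278 kN/m

P = ½ K_a γ H² = 0.5 × 0.335 × 18.8 × 9.4² = 278.2 kN/m.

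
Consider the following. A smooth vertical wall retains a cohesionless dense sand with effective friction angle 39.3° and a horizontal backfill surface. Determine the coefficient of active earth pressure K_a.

0.224

K_a = (1 − sin φ)/(1 + sin φ) = (1 − sin 39.3°)/(1 + sin 39.3°) = 0.2245.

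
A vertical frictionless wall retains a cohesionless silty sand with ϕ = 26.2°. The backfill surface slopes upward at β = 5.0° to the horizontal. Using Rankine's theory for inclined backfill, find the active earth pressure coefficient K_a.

0.393

K_a = cos β · (cos β − √(cos²β − cos²φ)) / (cos β + √(cos²β − cos²φ)).
cos β = 0.9962, cos φ = 0.8973, √(cos²β − cos²φ) = 0.4328.
K_a = 0.9962 × (0.9962 − 0.4328)/(0.9962 + 0.4328) = 0.3927.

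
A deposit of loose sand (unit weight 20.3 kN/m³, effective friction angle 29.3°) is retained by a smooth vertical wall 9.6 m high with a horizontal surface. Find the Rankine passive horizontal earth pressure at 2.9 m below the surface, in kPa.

172 kPa

K_p = (1 + sin φ)/(1 − sin φ) = 2.917.
σ_h = K_p γ z = 2.917 × 20.3 × 2.9 = 171.7 kPa.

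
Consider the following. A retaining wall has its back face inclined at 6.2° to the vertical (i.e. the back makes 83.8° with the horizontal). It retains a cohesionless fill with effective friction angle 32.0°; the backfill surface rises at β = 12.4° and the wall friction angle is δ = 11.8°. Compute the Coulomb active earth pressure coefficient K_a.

K_a = sin²(α+φ) / [sin²α · sin(α−δ) · (1 + √{sin(φ+δ)sin(φ−β) / (sin(α−δ)sin(α+β))})²].
With α = 83.8°, φ = 32.0°, δ = 11.8°, β = 12.4°: K_a = 0.3856.

0.386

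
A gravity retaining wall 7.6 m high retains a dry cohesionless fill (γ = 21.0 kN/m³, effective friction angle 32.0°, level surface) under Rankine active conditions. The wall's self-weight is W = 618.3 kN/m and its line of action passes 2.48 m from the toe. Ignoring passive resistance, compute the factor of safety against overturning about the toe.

K_a = tan²(45° − 32.0°/2) = 0.3073.
P_a = ½K_aγH² = 0.5×0.3073×21.0×7.6² = 186.3 kN/m, acting at H/3 = 2.533 m above the base.
Overturning moment M_o = P_a × H/3 = 186.3 × 2.533 = 472.1.
Resisting moment M_r = W × 2.48 = 618.3 × 2.48 = 1533.
FS_overturning = M_r/M_o = 1533/472.1 = 3.248.

3.25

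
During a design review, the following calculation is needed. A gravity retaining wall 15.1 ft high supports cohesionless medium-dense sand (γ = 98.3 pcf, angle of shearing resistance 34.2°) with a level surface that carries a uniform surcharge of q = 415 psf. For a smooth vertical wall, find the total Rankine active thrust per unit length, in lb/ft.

4900 lb/ft

K_a = tan²(45° − φ/2) = 0.2803.
Soil triangle: ½ K_a γ H² = 0.5×0.2803×98.3×15.1² = 3142 lb/ft.
Surcharge rectangle: K_a q H = 0.2803×415×15.1 = 1757 lb/ft.
Total = 3142 + 1757 = 4898 lb/ft.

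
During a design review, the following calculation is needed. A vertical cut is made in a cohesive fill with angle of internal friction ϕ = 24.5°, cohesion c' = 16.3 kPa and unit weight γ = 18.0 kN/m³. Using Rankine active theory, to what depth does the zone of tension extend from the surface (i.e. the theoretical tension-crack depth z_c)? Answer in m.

2.82 m

K_a = tan²(45° − 24.5°/2) = 0.4137; √K_a = 0.6432.
The active pressure is zero where K_a γ z = 2c√K_a, so z_c = 2c/(γ√K_a) = 2×16.3/(18.0×0.6432) = 2.816 m.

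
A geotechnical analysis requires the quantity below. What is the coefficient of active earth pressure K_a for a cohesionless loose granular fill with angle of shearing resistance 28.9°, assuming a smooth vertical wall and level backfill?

0.348

K_a = (1 − sin φ)/(1 + sin φ) = (1 − sin 28.9°)/(1 + sin 28.9°) = 0.3484.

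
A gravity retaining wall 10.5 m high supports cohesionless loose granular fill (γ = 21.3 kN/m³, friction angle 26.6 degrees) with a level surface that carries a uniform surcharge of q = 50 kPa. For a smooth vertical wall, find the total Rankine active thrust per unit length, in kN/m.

648 kN/m

K_a = tan²(45° − φ/2) = 0.3814.
Soil triangle: ½ K_a γ H² = 0.5×0.3814×21.3×10.5² = 447.9 kN/m.
Surcharge rectangle: K_a q H = 0.3814×50×10.5 = 200.3 kN/m.
Total = 447.9 + 200.3 = 648.1 kN/m.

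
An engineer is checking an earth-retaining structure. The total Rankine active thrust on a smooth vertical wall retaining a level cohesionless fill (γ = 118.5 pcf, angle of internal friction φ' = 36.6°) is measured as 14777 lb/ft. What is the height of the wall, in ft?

K_a = 0.2530. P_a = ½ K_a γ H² ⇒ H = √(2P_a/(K_a γ)).
H = √(2×14777/(0.2530×118.5)) = 31.40 ft.

31.4 ft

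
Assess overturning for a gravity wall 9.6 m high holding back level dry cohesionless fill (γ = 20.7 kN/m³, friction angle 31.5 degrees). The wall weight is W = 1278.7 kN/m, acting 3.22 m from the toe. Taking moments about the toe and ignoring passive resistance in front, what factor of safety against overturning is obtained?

K_a = tan²(45° − 31.5°/2) = 0.3136.
P_a = ½K_aγH² = 0.5×0.3136×20.7×9.6² = 299.2 kN/m, acting at H/3 = 3.200 m above the base.
Overturning moment M_o = P_a × H/3 = 299.2 × 3.200 = 957.3.
Resisting moment M_r = W × 3.22 = 1278.7 × 3.22 = 4117.
FS_overturning = M_r/M_o = 4117/957.3 = 4.301.

4.30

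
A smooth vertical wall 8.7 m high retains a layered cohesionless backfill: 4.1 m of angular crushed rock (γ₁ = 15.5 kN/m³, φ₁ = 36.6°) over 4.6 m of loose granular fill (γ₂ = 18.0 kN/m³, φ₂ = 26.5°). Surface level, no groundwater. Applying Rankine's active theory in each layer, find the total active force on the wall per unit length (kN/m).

K_a1 = tan²(45°−36.6°/2) = 0.2530; K_a2 = tan²(45°−26.5°/2) = 0.3829.
Layer 1: σ at base = K_a1 γ₁ h₁ = 16.08 kPa; P₁ = ½×16.08×4.1 = 32.95.
Layer 2: σ_v at top = γ₁h₁ = 63.55; σ_h top = K_a2×63.55 = 24.34; σ_h base = K_a2×(63.55+18.0×4.6) = 56.04.
P₂ = ½(24.34+56.04)×4.6 = 184.9. Total P_a = 32.95+184.9 = 217.8 kN/m.

218 kN/m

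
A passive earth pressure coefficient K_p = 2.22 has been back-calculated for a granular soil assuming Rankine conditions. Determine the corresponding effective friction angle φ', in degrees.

K_p = (1+sin φ)/(1−sin φ) ⇒ sin φ = (K_p − 1)/(K_p + 1) = 0.3789.
φ = arcsin(0.3789) = 22.26°.

22.3°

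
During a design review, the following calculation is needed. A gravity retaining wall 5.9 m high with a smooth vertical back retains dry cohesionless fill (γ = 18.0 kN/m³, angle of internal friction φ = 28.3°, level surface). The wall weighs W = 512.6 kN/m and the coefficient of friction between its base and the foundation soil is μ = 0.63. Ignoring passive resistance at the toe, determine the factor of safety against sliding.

K_a = tan²(45° − 28.3°/2) = 0.3568.
P_a = ½K_aγH² = 0.5×0.3568×18.0×5.9² = 111.8 kN/m, acting at H/3 = 1.967 m above the base.
FS_sliding = μW / P_a = 0.63×512.6 / 111.8 = 2.889.

2.89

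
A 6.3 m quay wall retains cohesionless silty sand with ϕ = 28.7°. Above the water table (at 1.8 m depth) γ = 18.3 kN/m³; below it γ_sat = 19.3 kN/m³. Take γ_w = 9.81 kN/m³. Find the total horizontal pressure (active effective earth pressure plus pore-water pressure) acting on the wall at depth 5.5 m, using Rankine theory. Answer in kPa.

60.2 kPa

K_a = (1 − sin φ)/(1 + sin φ) = 0.3511.
γ' = 19.3 − 9.81 = 9.490 kN/m³.
Effective vertical stress at 5.5 m: σ'_v = 18.3×1.8 + 9.490×3.70 = 68.05 kPa.
σ'_h = K_a σ'_v = 0.3511 × 68.05 = 23.90 kPa; u = γ_w × 3.70 = 36.30 kPa.
Total σ_h = 23.90 + 36.30 = 60.19 kPa.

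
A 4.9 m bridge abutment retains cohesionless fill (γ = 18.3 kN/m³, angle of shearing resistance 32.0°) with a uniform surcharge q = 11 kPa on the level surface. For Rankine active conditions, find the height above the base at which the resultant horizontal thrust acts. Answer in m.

1.79 m

K_a = 0.3073.
Triangular part P₁ = ½K_aγH² = 67.50 at H/3 = 1.633 m; rectangular part P₂ = K_a q H = 16.56 at H/2 = 2.450 m.
ȳ = (P₁·1.633 + P₂·2.450)/(P₁+P₂) = 1.794 m.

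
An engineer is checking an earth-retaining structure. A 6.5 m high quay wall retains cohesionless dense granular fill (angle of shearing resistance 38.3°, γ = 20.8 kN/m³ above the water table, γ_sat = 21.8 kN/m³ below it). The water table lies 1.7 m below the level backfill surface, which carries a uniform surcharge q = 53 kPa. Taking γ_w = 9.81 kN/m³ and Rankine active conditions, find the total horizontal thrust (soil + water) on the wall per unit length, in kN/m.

K_a = tan²(45° − φ/2) = 0.2347.
γ' = 21.8 − 9.81 = 11.99 kN/m³. h₂ = H − d_w = 4.8 m.
σ'_h: at surface K_a·q = 12.44; at WT K_a(q+γd_w) = 20.74; at base K_a(q+γd_w+γ'h₂) = 34.25 kPa.
P₁ = ½(12.44+20.74)×1.7 = 28.20; P₂ = ½(20.74+34.25)×4.8 = 132.0; P_w = ½γ_w h₂² = 113.0.
Total = 28.20+132.0+113.0 = 273.2 kN/m.

273 kN/m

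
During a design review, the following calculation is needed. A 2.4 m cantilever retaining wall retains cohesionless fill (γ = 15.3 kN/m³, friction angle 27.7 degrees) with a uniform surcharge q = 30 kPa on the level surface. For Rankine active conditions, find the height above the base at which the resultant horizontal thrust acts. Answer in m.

K_a = 0.3653.
Triangular part P₁ = ½K_aγH² = 16.10 at H/3 = 0.8000 m; rectangular part P₂ = K_a q H = 26.30 at H/2 = 1.200 m.
ȳ = (P₁·0.8000 + P₂·1.200)/(P₁+P₂) = 1.048 m.

1.05 m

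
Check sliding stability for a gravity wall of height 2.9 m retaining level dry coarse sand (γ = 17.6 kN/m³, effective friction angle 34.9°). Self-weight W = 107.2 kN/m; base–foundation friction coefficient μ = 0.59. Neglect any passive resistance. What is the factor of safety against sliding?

K_a = tan²(45° − 34.9°/2) = 0.2721.
P_a = ½K_aγH² = 0.5×0.2721×17.6×2.9² = 20.14 kN/m, acting at H/3 = 0.9667 m above the base.
FS_sliding = μW / P_a = 0.59×107.2 / 20.14 = 3.140.

3.14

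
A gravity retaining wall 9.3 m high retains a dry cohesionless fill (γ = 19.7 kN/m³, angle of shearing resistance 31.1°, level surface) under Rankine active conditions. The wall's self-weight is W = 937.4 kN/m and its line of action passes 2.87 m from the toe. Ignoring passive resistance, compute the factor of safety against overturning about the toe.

3.20

K_a = tan²(45° − 31.1°/2) = 0.3188.
P_a = ½K_aγH² = 0.5×0.3188×19.7×9.3² = 271.6 kN/m, acting at H/3 = 3.100 m above the base.
Overturning moment M_o = P_a × H/3 = 271.6 × 3.100 = 841.9.
Resisting moment M_r = W × 2.87 = 937.4 × 2.87 = 2690.
FS_overturning = M_r/M_o = 2690/841.9 = 3.195.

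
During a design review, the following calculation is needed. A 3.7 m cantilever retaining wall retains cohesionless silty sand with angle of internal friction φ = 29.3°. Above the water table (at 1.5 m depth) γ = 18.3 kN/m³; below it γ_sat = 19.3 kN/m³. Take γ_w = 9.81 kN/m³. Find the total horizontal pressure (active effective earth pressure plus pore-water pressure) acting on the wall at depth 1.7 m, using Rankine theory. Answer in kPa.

K_a = (1 − sin φ)/(1 + sin φ) = 0.3428.
γ' = 19.3 − 9.81 = 9.490 kN/m³.
Effective vertical stress at 1.7 m: σ'_v = 18.3×1.5 + 9.490×0.200 = 29.35 kPa.
σ'_h = K_a σ'_v = 0.3428 × 29.35 = 10.06 kPa; u = γ_w × 0.200 = 1.962 kPa.
Total σ_h = 10.06 + 1.962 = 12.02 kPa.

12.0 kPa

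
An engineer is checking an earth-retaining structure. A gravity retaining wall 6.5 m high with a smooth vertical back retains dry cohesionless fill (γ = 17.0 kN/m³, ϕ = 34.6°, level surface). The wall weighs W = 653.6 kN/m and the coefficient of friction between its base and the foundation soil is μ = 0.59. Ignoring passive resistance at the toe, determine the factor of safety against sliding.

K_a = tan²(45° − 34.6°/2) = 0.2756.
P_a = ½K_aγH² = 0.5×0.2756×17.0×6.5² = 98.99 kN/m, acting at H/3 = 2.167 m above the base.
FS_sliding = μW / P_a = 0.59×653.6 / 98.99 = 3.896.

3.90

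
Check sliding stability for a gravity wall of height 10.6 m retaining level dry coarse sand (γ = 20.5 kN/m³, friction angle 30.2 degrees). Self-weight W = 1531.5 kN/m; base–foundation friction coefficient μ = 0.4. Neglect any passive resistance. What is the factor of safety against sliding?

1.61

K_a = tan²(45° − 30.2°/2) = 0.3307.
P_a = ½K_aγH² = 0.5×0.3307×20.5×10.6² = 380.8 kN/m, acting at H/3 = 3.533 m above the base.
FS_sliding = μW / P_a = 0.4×1531.5 / 380.8 = 1.609.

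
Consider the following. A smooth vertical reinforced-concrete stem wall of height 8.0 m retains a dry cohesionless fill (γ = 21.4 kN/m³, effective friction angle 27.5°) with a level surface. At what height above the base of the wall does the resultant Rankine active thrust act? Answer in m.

K_a = 0.3682.
The pressure distribution is triangular, so the resultant acts at H/3 above the base = 8.0/3 = 2.667 m.

2.67 m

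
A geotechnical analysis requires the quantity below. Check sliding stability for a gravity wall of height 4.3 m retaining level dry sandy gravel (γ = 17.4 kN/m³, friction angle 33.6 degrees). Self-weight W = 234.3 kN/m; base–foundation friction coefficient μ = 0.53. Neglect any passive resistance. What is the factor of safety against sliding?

2.69

K_a = tan²(45° − 33.6°/2) = 0.2875.
P_a = ½K_aγH² = 0.5×0.2875×17.4×4.3² = 46.25 kN/m, acting at H/3 = 1.433 m above the base.
FS_sliding = μW / P_a = 0.53×234.3 / 46.25 = 2.685.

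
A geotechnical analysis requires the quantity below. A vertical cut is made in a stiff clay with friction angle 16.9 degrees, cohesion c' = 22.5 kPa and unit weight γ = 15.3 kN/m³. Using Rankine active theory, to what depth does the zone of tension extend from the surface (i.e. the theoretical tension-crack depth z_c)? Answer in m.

3.97 m

K_a = tan²(45° − 16.9°/2) = 0.5495; √K_a = 0.7413.
The active pressure is zero where K_a γ z = 2c√K_a, so z_c = 2c/(γ√K_a) = 2×22.5/(15.3×0.7413) = 3.968 m.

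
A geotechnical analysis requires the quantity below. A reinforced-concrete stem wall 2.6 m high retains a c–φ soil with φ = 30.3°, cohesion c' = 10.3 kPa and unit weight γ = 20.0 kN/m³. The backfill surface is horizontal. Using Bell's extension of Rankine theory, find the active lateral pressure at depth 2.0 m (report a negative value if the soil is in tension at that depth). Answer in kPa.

K_a = (1 − sin φ)/(1 + sin φ) = 0.3293.
σ_a = K_a γ z − 2c√K_a = 0.3293×20.0×2.0 − 2×10.3×0.5739 = 1.351 kPa.

1.35 kPa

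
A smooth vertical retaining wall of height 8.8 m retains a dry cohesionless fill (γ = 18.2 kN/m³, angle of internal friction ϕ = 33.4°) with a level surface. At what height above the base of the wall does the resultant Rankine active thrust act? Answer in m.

K_a = 0.2899.
The pressure distribution is triangular, so the resultant acts at H/3 above the base = 8.8/3 = 2.933 m.

2.93 m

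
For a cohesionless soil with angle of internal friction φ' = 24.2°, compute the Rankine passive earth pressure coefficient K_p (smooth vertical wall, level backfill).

2.39

K_p = (1 + sin φ)/(1 − sin φ) = tan²(45° + 24.2°/2) = 2.389.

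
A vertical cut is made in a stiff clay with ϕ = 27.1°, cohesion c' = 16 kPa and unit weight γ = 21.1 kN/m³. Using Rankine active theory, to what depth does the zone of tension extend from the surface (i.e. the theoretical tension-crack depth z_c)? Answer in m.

K_a = tan²(45° − 27.1°/2) = 0.3741; √K_a = 0.6116.
The active pressure is zero where K_a γ z = 2c√K_a, so z_c = 2c/(γ√K_a) = 2×16/(21.1×0.6116) = 2.480 m.

2.48 m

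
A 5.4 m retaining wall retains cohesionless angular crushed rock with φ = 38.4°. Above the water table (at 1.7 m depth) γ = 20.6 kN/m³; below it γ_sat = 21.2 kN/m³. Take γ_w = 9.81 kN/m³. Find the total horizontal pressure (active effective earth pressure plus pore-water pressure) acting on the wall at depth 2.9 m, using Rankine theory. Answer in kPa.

K_a = (1 − sin φ)/(1 + sin φ) = 0.2337.
γ' = 21.2 − 9.81 = 11.39 kN/m³.
Effective vertical stress at 2.9 m: σ'_v = 20.6×1.7 + 11.39×1.20 = 48.69 kPa.
σ'_h = K_a σ'_v = 0.2337 × 48.69 = 11.38 kPa; u = γ_w × 1.20 = 11.77 kPa.
Total σ_h = 11.38 + 11.77 = 23.15 kPa.

23.2 kPa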